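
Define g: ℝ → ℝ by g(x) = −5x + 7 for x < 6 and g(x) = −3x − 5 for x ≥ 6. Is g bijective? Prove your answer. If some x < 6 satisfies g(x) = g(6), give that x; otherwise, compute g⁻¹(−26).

7

Both pieces are strictly decreasing (slopes −5 and −3), so each is injective on its own interval.
The left piece maps (−∞, 6) onto (−23, ∞); the right piece maps [6, ∞) onto (−∞, −23].
Since −23 = −23, the images partition ℝ: g is injective and surjective, hence bijective.
Because the two images are disjoint, no x < 6 has g(x) = g(6), so we compute g⁻¹(−26): −26 lies in (−∞, −23], so solve −3x − 5 = −26: x = (−26 + 5)/(−3) = 7.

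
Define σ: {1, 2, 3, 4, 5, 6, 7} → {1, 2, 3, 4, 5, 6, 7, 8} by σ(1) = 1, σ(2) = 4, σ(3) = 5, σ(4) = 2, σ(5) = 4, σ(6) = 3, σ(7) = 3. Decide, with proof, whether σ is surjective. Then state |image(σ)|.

5

No element maps to 6, so σ is not surjective.
The image of σ is {1, 2, 3, 4, 5}, which has 5 elements.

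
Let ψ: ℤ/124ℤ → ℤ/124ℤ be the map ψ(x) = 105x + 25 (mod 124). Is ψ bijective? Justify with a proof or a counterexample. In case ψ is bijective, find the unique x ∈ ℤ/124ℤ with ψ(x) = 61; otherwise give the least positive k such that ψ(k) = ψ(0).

96

Recall: injectivity means: for all x_1, x_2 in the domain, ψ(x_1) = ψ(x_2) implies x_1 = x_2.
Suppose ψ(x_1) = ψ(x_2) in ℤ/124ℤ. Then 105x_1 + 25 ≡ 105x_2 + 25 (mod 124), so 105(x_1 − x_2) ≡ 0 (mod 124).
Since gcd(105, 124) = 1, 105 is invertible modulo 124, hence x_1 − x_2 ≡ 0 (mod 124), i.e. x_1 = x_2.
We now compute 105⁻¹ mod 124 explicitly. Euclid's algorithm: 124 = 1·105 + 19, 105 = 5·19 + 10, 19 = 1·10 + 9, 10 = 1·9 + 1; back-substituting gives 1 = 13·105 − 11·124, so 105⁻¹ ≡ 13 (mod 124).
Then y ↦ 13(y − 25) is a two-sided inverse to ψ, so every y ∈ ℤ/124ℤ has a preimage.
Hence ψ is bijective.
Since ψ is bijective, we compute ψ⁻¹(61): solve 105x + 25 ≡ 61 (mod 124), i.e. 105x ≡ 36 (mod 124).
Multiplying by 105⁻¹ = 13 gives x ≡ 13·36 = 468 = 3·124 + 96 ≡ 96 (mod 124).
Check: ψ(96) = 105·96 + 25 = 10105 = 81·124 + 61 ≡ 61 (mod 124).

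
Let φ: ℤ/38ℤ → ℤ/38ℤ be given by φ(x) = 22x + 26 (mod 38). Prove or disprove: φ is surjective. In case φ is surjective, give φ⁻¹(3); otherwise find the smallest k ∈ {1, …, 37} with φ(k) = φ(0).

Recall that surjectivity means every element of the codomain has a preimage under φ.
Since gcd(22, 38) = 2, we have 22x ≡ 0 (mod 2) for all x, so φ(x) ≡ 0 (mod 2).
But 1 ≢ 0 (mod 2), so 1 ∈ ℤ/38ℤ has no preimage. So φ is not surjective.
Since φ is not surjective, we find the least positive k with φ(k) = φ(0): this means 22k ≡ 0 (mod 38), i.e. 38 ∣ 22k. Since gcd(22, 38) = 2, dividing through by 2 this holds exactly when 19 ∣ 11k, and as gcd(11, 19) = 1, exactly when 19 ∣ k.
The smallest positive such k is 19.

19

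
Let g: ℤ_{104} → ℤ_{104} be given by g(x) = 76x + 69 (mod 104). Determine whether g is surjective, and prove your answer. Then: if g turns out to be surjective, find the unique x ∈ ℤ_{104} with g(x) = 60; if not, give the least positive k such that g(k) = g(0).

26

Since gcd(76, 104) = 4, we have 76x ≡ 0 (mod 4) for all x, so g(x) ≡ 1 (mod 4).
But 0 ≢ 1 (mod 4), so 0 ∈ ℤ_{104} has no preimage. Hence g is not surjective.
Since g is not surjective, we find the least positive k with g(k) = g(0): this means 76k ≡ 0 (mod 104), i.e. 104 ∣ 76k. Since gcd(76, 104) = 4, dividing through by 4 this holds exactly when 26 ∣ 19k, and as gcd(19, 26) = 1, exactly when 26 ∣ k.
The smallest positive such k is 26.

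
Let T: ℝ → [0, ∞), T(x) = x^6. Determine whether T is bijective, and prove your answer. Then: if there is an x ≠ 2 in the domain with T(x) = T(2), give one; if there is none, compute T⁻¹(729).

T(2) = 64 = (−2)^6 = T(−2) (since 6 is even), with 2 ≠ −2. So T is not injective, hence not bijective.
For the follow-up, such an x exists: taking x = −2 ∈ ℝ gives T(−2) = 64 = T(2) with −2 ≠ 2.

-2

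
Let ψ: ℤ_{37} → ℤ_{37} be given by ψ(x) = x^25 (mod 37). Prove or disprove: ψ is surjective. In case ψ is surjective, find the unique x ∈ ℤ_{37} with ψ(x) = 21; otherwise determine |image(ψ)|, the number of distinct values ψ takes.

28

Since 37 is prime, the nonzero elements of ℤ_{37} form a cyclic group of order 36.
As gcd(25, 36) = 1, raising to the 25th power is a bijection on this group: if u^25 ≡ v^25 then (uv^{−1})^25 = 1, and the only element of order dividing gcd(25, 36) = 1 is 1, so u = v.
With ψ(0) = 0 this makes ψ injective on all of ℤ_{37}, hence bijective (finite equal-size domain and codomain). In particular ψ is surjective.
Since ψ is surjective, we find the preimage of 21. The inverse of x ↦ x^25 on (ℤ_{37})^× is x ↦ x^13, because 25·13 = 325 = 9·36 + 1 ≡ 1 (mod 36) and x^{36} = 1 for x ≠ 0 (Fermat). So ψ⁻¹(21) = 21^13 mod 37.
Repeated squaring mod 37: 21^1 ≡ 21, 21^2 ≡ 21² = 441 ≡ 34, 21^4 ≡ 34² = 1156 ≡ 9, 21^8 ≡ 9² = 81 ≡ 7. Since 13 = 8 + 4 + 1, 21^13 ≡ 7·9·21: 7·9 = 63 ≡ 26, then 26·21 = 546 ≡ 28. So 21^13 ≡ 28 (mod 37).
Hence ψ⁻¹(21) = 28.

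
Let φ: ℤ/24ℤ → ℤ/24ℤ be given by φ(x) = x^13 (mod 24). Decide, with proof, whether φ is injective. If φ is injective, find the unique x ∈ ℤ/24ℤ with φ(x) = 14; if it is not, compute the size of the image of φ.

15

φ(0) = 0^13 = 0.
φ(6): Repeated squaring mod 24: 6^1 ≡ 6, 6^2 ≡ 6² = 36 ≡ 12, 6^4 ≡ 12² = 144 ≡ 0, 6^8 ≡ 0² = 0. Since 13 = 8 + 4 + 1, 6^13 ≡ 0·0·6: 0·0 = 0, then 0·6 = 0. So 6^13 ≡ 0 (mod 24).
So φ(0) = φ(6) = 0 while 0 ≠ 6, so φ is not injective.
Since φ is not injective, we determine |image(φ)|. Computing x^13 mod 24 for each x (by repeated squaring, reducing mod 24 at every step), the values φ(0), φ(1), …, φ(23) are: 0, 1, 8, 3, 16, 5, 0, 7, 8, 9, 16, 11, 0, 13, 8, 15, 16, 17, 0, 19, 8, 21, 16, 23.
The distinct values are {0, 1, 3, 5, 7, 8, 9, 11, 13, 15, 16, 17, 19, 21, 23}; there are 15 of them.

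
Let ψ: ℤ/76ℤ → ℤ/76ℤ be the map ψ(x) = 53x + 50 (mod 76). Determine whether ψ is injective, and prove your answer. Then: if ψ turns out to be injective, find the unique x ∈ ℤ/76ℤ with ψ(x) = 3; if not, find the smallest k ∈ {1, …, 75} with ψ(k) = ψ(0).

Suppose ψ(a) = ψ(b) in ℤ/76ℤ. Then 53a + 50 ≡ 53b + 50 (mod 76), hence 53(a − b) ≡ 0 (mod 76).
Since gcd(53, 76) = 1, 53 is invertible modulo 76, so a − b ≡ 0 (mod 76), i.e. a = b.
Thus ψ is injective.
We now compute 53⁻¹ mod 76 explicitly. Euclid's algorithm: 76 = 1·53 + 23, 53 = 2·23 + 7, 23 = 3·7 + 2, 7 = 3·2 + 1; back-substituting gives 1 = 33·53 − 23·76, so 53⁻¹ ≡ 33 (mod 76).
Since ψ is injective, we compute ψ⁻¹(3): solve 53x + 50 ≡ 3 (mod 76), i.e. 53x ≡ 29 (mod 76).
Multiplying by 53⁻¹ = 33 gives x ≡ 33·29 = 957 = 12·76 + 45 ≡ 45 (mod 76).
Check: ψ(45) = 53·45 + 50 = 2435 = 32·76 + 3 ≡ 3 (mod 76).

45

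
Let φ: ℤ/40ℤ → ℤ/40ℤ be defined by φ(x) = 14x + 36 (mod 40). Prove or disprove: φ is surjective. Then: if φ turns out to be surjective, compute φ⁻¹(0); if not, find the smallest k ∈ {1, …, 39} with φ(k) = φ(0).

20

Recall that φ is surjective if every y in the codomain equals φ(x) for some x in the domain.
Since gcd(14, 40) = 2, we have 14x ≡ 0 (mod 2) for all x, so φ(x) ≡ 0 (mod 2).
But 1 ≢ 0 (mod 2), so 1 ∈ ℤ/40ℤ has no preimage. Thus φ is not surjective.
Since φ is not surjective, we find the least positive k with φ(k) = φ(0): this means 14k ≡ 0 (mod 40), i.e. 40 ∣ 14k. Since gcd(14, 40) = 2, dividing through by 2 this holds exactly when 20 ∣ 7k, and as gcd(7, 20) = 1, exactly when 20 ∣ k.
The smallest positive such k is 20.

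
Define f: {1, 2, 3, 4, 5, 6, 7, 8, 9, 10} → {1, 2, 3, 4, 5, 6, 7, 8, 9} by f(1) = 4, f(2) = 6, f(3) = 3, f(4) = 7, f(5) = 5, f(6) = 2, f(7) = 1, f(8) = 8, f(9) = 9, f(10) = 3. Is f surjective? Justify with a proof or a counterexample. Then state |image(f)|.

Every element of the codomain has a preimage: 1 = f(7), 2 = f(6), 3 = f(3), 4 = f(1), 5 = f(5), 6 = f(2), 7 = f(4), 8 = f(8), 9 = f(9).
Hence f is surjective.
The image of f is {1, 2, 3, 4, 5, 6, 7, 8, 9}, which has 9 elements.

9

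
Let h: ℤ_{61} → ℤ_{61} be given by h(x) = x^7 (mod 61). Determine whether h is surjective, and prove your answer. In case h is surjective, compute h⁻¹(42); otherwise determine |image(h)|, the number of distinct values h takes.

12

Since 61 is prime, the nonzero elements of ℤ_{61} form a cyclic group of order 60.
As gcd(7, 60) = 1, raising to the 7th power is a bijection on this group: if a^7 ≡ b^7 then (ab^{−1})^7 = 1, and the only element of order dividing gcd(7, 60) = 1 is 1, so a = b.
With h(0) = 0 this makes h injective on all of ℤ_{61}, hence bijective (finite equal-size domain and codomain). In particular h is surjective.
Since h is surjective, we find the preimage of 42. The inverse of x ↦ x^7 on (ℤ_{61})^× is x ↦ x^43, because 7·43 = 301 = 5·60 + 1 ≡ 1 (mod 60) and x^{60} = 1 for x ≠ 0 (Fermat). So h⁻¹(42) = 42^43 mod 61.
Repeated squaring mod 61: 42^1 ≡ 42, 42^2 ≡ 42² = 1764 ≡ 56, 42^4 ≡ 56² = 3136 ≡ 25, 42^8 ≡ 25² = 625 ≡ 15, 42^16 ≡ 15² = 225 ≡ 42, 42^32 ≡ 42² = 1764 ≡ 56. Since 43 = 32 + 8 + 2 + 1, 42^43 ≡ 56·15·56·42: 56·15 = 840 ≡ 47, then 47·56 = 2632 ≡ 9, then 9·42 = 378 ≡ 12. So 42^43 ≡ 12 (mod 61).
Hence h⁻¹(42) = 12.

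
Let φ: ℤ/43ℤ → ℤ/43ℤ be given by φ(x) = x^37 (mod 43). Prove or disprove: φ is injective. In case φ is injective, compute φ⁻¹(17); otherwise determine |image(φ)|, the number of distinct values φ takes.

15

Since 43 is prime, the nonzero elements of ℤ/43ℤ form a cyclic group of order 42.
As gcd(37, 42) = 1, raising to the 37th power is a bijection on this group: if s^37 ≡ t^37 then (st^{−1})^37 = 1, and the only element of order dividing gcd(37, 42) = 1 is 1, so s = t.
With φ(0) = 0 this makes φ injective on all of ℤ/43ℤ, hence bijective (finite equal-size domain and codomain). In particular φ is injective.
Since φ is injective, we find the preimage of 17. The inverse of x ↦ x^37 on (ℤ/43ℤ)^× is x ↦ x^25, because 37·25 = 925 = 22·42 + 1 ≡ 1 (mod 42) and x^{42} = 1 for x ≠ 0 (Fermat). So φ⁻¹(17) = 17^25 mod 43.
Repeated squaring mod 43: 17^1 ≡ 17, 17^2 ≡ 17² = 289 ≡ 31, 17^4 ≡ 31² = 961 ≡ 15, 17^8 ≡ 15² = 225 ≡ 10, 17^16 ≡ 10² = 100 ≡ 14. Since 25 = 16 + 8 + 1, 17^25 ≡ 14·10·17: 14·10 = 140 ≡ 11, then 11·17 = 187 ≡ 15. So 17^25 ≡ 15 (mod 43).
Hence φ⁻¹(17) = 15.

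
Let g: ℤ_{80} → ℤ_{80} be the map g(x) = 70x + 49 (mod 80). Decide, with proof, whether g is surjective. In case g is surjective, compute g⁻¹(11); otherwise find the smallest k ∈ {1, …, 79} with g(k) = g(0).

8

Since gcd(70, 80) = 10, we have 70x ≡ 0 (mod 10) for all x, so g(x) ≡ 9 (mod 10).
But 0 ≢ 9 (mod 10), so 0 ∈ ℤ_{80} has no preimage. Therefore g is not surjective.
Since g is not surjective, we find the least positive k with g(k) = g(0): this means 70k ≡ 0 (mod 80), i.e. 80 ∣ 70k. Since gcd(70, 80) = 10, dividing through by 10 this holds exactly when 8 ∣ 7k, and as gcd(7, 8) = 1, exactly when 8 ∣ k.
The smallest positive such k is 8.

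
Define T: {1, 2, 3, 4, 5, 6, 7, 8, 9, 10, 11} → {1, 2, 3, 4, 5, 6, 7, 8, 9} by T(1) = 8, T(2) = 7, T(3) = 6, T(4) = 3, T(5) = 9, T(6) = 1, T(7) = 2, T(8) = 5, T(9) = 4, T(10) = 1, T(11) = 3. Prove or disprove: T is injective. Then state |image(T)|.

9

T(6) = 1 = T(10) with 6 ≠ 10, so T is not injective.
The image of T is {1, 2, 3, 4, 5, 6, 7, 8, 9}, which has 9 elements.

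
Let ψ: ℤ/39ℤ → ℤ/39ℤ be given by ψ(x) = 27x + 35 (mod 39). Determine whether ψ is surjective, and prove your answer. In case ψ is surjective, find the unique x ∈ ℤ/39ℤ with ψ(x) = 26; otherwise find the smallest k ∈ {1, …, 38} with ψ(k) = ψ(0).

13

Since gcd(27, 39) = 3, we have 27x ≡ 0 (mod 3) for all x, so ψ(x) ≡ 2 (mod 3).
But 0 ≢ 2 (mod 3), so 0 ∈ ℤ/39ℤ has no preimage. Therefore ψ is not surjective.
Since ψ is not surjective, we find the least positive k with ψ(k) = ψ(0): this means 27k ≡ 0 (mod 39), i.e. 39 ∣ 27k. Since gcd(27, 39) = 3, dividing through by 3 this holds exactly when 13 ∣ 9k, and as gcd(9, 13) = 1, exactly when 13 ∣ k.
The smallest positive such k is 13.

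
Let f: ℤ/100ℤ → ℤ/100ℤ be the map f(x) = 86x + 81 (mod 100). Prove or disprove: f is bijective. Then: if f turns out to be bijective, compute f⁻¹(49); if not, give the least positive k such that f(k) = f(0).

50

We have gcd(86, 100) = 2 > 1. Taking s = 0 and t = 50: f(0) = 81 and f(50) = 86·50 + 81 = 4381 ≡ 81 (mod 100).
So f(0) = f(50) while 0 ≠ 50, therefore f is not injective, hence not bijective.
Since f is not bijective, we find the least positive k with f(k) = f(0): this means 86k ≡ 0 (mod 100), i.e. 100 ∣ 86k. Since gcd(86, 100) = 2, dividing through by 2 this holds exactly when 50 ∣ 43k, and as gcd(43, 50) = 1, exactly when 50 ∣ k.
The smallest positive such k is 50.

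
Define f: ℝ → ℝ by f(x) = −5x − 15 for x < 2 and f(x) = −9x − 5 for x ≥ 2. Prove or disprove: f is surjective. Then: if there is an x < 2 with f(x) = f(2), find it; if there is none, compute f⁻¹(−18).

8/5

Both pieces are strictly decreasing (slopes −5 and −9), so each is injective on its own interval.
The left piece maps (−∞, 2) onto (−25, ∞); the right piece maps [2, ∞) onto (−∞, −23].
The union (−25, ∞) ∪ (−∞, −23] covers ℝ, so f is surjective.
For the follow-up: the images overlap, so an x < 2 with f(x) = f(2) exists. f(2) = −23; solving −5x − 15 = −23 for x < 2 gives x = (−23 + 15)/(−5) = 8/5.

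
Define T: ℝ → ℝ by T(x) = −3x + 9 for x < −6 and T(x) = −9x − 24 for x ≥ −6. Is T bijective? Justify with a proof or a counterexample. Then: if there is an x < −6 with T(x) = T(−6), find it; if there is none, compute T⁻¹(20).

Both pieces are strictly decreasing (slopes −3 and −9), so each is injective on its own interval.
The left piece maps (−∞, −6) onto (27, ∞); the right piece maps [−6, ∞) onto (−∞, 30].
These images overlap. In particular T(−6) = 30 (right piece), and solving −3x + 9 = 30 on the left piece gives x = −7 < −6.
So T(−7) = T(−6) with −7 ≠ −6, and T is not injective, hence not bijective. This x = −7 is the requested value below −6.

-7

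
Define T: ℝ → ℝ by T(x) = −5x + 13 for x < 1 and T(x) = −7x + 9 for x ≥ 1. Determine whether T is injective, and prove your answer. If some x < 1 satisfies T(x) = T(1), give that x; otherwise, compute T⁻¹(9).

Both pieces are strictly decreasing (slopes −5 and −7), so each is injective on its own interval.
The left piece maps (−∞, 1) onto (8, ∞); the right piece maps [1, ∞) onto (−∞, 2].
These images are disjoint, so no value is attained by both pieces. So T is injective.
Because the two images are disjoint, no x < 1 has T(x) = T(1), so we compute T⁻¹(9): 9 lies in (8, ∞), so solve −5x + 13 = 9: x = (9 − 13)/(−5) = 4/5.

4/5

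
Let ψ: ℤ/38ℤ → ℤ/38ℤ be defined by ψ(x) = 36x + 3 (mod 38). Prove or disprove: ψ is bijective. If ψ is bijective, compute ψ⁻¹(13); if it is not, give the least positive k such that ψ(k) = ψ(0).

We have gcd(36, 38) = 2 > 1. Taking x_1 = 0 and x_2 = 19: ψ(0) = 3 and ψ(19) = 36·19 + 3 = 687 ≡ 3 (mod 38).
So ψ(0) = ψ(19) while 0 ≠ 19, so ψ is not injective, hence not bijective.
Since ψ is not bijective, we find the least positive k with ψ(k) = ψ(0): this means 36k ≡ 0 (mod 38), i.e. 38 ∣ 36k. Since gcd(36, 38) = 2, dividing through by 2 this holds exactly when 19 ∣ 18k, and as gcd(18, 19) = 1, exactly when 19 ∣ k.
The smallest positive such k is 19.

19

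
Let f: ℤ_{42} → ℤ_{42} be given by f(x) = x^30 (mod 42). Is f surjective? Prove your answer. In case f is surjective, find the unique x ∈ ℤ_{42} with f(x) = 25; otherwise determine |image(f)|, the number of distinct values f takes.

f(2): Repeated squaring mod 42: 2^1 ≡ 2, 2^2 ≡ 2² = 4, 2^4 ≡ 4² = 16, 2^8 ≡ 16² = 256 ≡ 4, 2^16 ≡ 4² = 16. Since 30 = 16 + 8 + 4 + 2, 2^30 ≡ 16·4·16·4: 16·4 = 64 ≡ 22, then 22·16 = 352 ≡ 16, then 16·4 = 64 ≡ 22. So 2^30 ≡ 22 (mod 42).
f(4): Repeated squaring mod 42: 4^1 ≡ 4, 4^2 ≡ 4² = 16, 4^4 ≡ 16² = 256 ≡ 4, 4^8 ≡ 4² = 16, 4^16 ≡ 16² = 256 ≡ 4. Since 30 = 16 + 8 + 4 + 2, 4^30 ≡ 4·16·4·16: 4·16 = 64 ≡ 22, then 22·4 = 88 ≡ 4, then 4·16 = 64 ≡ 22. So 4^30 ≡ 22 (mod 42).
So f(2) = f(4) = 22 while 2 ≠ 4, hence f is not injective.
A non-injective map from the 42-element set ℤ_{42} to itself takes at most 41 distinct values, so it cannot be surjective. So f is not surjective.
Since f is not surjective, we determine |image(f)|. Computing x^30 mod 42 for each x (by repeated squaring, reducing mod 42 at every step), the values f(0), f(1), …, f(41) are: 0, 1, 22, 15, 22, 1, 36, 7, 22, 15, 22, 1, 36, 1, 28, 15, 22, 1, 36, 1, 22, 21, 22, 1, 36, 1, 22, 15, 28, 1, 36, 1, 22, 15, 22, 7, 36, 1, 22, 15, 22, 1.
The distinct values are {0, 1, 7, 15, 21, 22, 28, 36}; there are 8 of them.

8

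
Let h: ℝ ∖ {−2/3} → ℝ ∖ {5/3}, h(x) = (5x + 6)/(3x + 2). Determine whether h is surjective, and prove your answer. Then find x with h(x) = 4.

For any y ≠ 5/3, solving y(3x + 2) = 5x + 6 for x gives a well-defined x ≠ −2/3. So h is surjective.
Solving h(x) = 4: cross-multiplying gives 5x + 6 = 4(3x + 2), which rearranges to −7x = 2, so x = −2/7.

-2/7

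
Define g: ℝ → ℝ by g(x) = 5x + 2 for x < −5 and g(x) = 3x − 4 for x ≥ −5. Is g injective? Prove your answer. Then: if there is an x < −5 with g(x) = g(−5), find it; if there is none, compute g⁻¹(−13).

-3

Both pieces are strictly increasing (slopes 5 and 3), so each is injective on its own interval.
The left piece maps (−∞, −5) onto (−∞, −23); the right piece maps [−5, ∞) onto [−19, ∞).
These images are disjoint, so no value is attained by both pieces. So g is injective.
Because the two images are disjoint, no x < −5 has g(x) = g(−5), so we compute g⁻¹(−13): −13 lies in [−19, ∞), so solve 3x − 4 = −13: x = (−13 + 4)/3 = −3.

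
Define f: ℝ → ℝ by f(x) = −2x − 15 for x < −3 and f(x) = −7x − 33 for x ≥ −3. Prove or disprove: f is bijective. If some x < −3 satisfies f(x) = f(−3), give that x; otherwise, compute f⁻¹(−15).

-18/7

Both pieces are strictly decreasing (slopes −2 and −7), so each is injective on its own interval.
The left piece maps (−∞, −3) onto (−9, ∞); the right piece maps [−3, ∞) onto (−∞, −12].
The images leave a gap (−9 has no preimage), so f is not surjective, hence not bijective.
Because the two images are disjoint, no x < −3 has f(x) = f(−3), so we compute f⁻¹(−15): −15 lies in (−∞, −12], so solve −7x − 33 = −15: x = (−15 + 33)/(−7) = −18/7.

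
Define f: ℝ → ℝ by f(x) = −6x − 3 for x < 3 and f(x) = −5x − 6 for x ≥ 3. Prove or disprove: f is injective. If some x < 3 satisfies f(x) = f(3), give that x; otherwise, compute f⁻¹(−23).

17/5

Both pieces are strictly decreasing (slopes −6 and −5), so each is injective on its own interval.
The left piece maps (−∞, 3) onto (−21, ∞); the right piece maps [3, ∞) onto (−∞, −21].
These images are disjoint, so no value is attained by both pieces. Hence f is injective.
Because the two images are disjoint, no x < 3 has f(x) = f(3), so we compute f⁻¹(−23): −23 lies in (−∞, −21], so solve −5x − 6 = −23: x = (−23 + 6)/(−5) = 17/5.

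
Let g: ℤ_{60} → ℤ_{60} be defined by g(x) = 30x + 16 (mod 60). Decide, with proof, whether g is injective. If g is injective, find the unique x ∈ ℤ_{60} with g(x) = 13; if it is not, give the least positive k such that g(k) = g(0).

Recall: g is injective when g(s) = g(t) forces s = t.
We have gcd(30, 60) = 30 > 1. Taking s = 0 and t = 2: g(0) = 16 and g(2) = 30·2 + 16 = 76 ≡ 16 (mod 60).
So g(0) = g(2) while 0 ≠ 2, therefore g is not injective.
Since g is not injective, we find the least positive k with g(k) = g(0): this means 30k ≡ 0 (mod 60), i.e. 60 ∣ 30k. Since gcd(30, 60) = 30, dividing through by 30 this holds exactly when 2 ∣ k.
The smallest positive such k is 2.

2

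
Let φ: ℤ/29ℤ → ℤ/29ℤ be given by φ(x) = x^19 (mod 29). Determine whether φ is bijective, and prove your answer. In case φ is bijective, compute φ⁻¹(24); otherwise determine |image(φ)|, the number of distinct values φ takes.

Since 29 is prime, the nonzero elements of ℤ/29ℤ form a cyclic group of order 28.
As gcd(19, 28) = 1, raising to the 19th power is a bijection on this group: if s^19 ≡ t^19 then (st^{−1})^19 = 1, and the only element of order dividing gcd(19, 28) = 1 is 1, so s = t.
With φ(0) = 0 this makes φ injective on all of ℤ/29ℤ, hence bijective (finite equal-size domain and codomain). In particular φ is bijective.
Since φ is bijective, we find the preimage of 24. The inverse of x ↦ x^19 on (ℤ/29ℤ)^× is x ↦ x^3, because 19·3 = 57 = 2·28 + 1 ≡ 1 (mod 28) and x^{28} = 1 for x ≠ 0 (Fermat). So φ⁻¹(24) = 24^3 mod 29.
Repeated squaring mod 29: 24^1 ≡ 24, 24^2 ≡ 24² = 576 ≡ 25. Since 3 = 2 + 1, 24^3 ≡ 25·24: 25·24 = 600 ≡ 20. So 24^3 ≡ 20 (mod 29).
Hence φ⁻¹(24) = 20.

20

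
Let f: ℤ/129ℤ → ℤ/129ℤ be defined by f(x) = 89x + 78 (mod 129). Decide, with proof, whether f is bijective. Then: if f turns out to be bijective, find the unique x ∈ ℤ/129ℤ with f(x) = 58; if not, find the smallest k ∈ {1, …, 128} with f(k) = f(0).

65

Recall that f is injective if f(s) = f(t) implies s = t.
If f(s) = f(t), then 89s ≡ 89t (mod 129). Because gcd(89, 129) = 1, we may cancel 89 to get s ≡ t (mod 129).
We now compute 89⁻¹ mod 129 explicitly. Euclid's algorithm: 129 = 1·89 + 40, 89 = 2·40 + 9, 40 = 4·9 + 4, 9 = 2·4 + 1; back-substituting gives 1 = 29·89 − 20·129, so 89⁻¹ ≡ 29 (mod 129).
For any y ∈ ℤ/129ℤ, x = 29(y − 78) mod 129 satisfies f(x) = 89·29(y − 78) + 78 ≡ y (since 89·29 ≡ 1 mod 129). So every y has a preimage.
So f is bijective.
Since f is bijective, we compute f⁻¹(58): solve 89x + 78 ≡ 58 (mod 129), i.e. 89x ≡ 109 (mod 129).
Multiplying by 89⁻¹ = 29 gives x ≡ 29·109 = 3161 = 24·129 + 65 ≡ 65 (mod 129).
Check: f(65) = 89·65 + 78 = 5863 = 45·129 + 58 ≡ 58 (mod 129).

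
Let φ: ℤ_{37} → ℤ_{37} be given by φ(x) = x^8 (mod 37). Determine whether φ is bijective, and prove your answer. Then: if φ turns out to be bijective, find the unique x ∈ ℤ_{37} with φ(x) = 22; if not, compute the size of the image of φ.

φ(1) = 1^8 = 1.
φ(6): Repeated squaring mod 37: 6^1 ≡ 6, 6^2 ≡ 6² = 36, 6^4 ≡ 36² = 1296 ≡ 1, 6^8 ≡ 1² = 1. So 6^8 ≡ 1 (mod 37).
So φ(1) = φ(6) = 1 while 1 ≠ 6, so φ is not injective, hence not bijective.
Since φ is not bijective, we determine |image(φ)|. Computing x^8 mod 37 for each x (by repeated squaring, reducing mod 37 at every step), the values φ(0), φ(1), …, φ(36) are: 0, 1, 34, 12, 9, 16, 1, 16, 10, 33, 26, 10, 34, 9, 26, 7, 7, 33, 12, 12, 33, 7, 7, 26, 9, 34, 10, 26, 33, 10, 16, 1, 16, 9, 12, 34, 1.
The distinct values are {0, 1, 7, 9, 10, 12, 16, 26, 33, 34}; there are 10 of them.

10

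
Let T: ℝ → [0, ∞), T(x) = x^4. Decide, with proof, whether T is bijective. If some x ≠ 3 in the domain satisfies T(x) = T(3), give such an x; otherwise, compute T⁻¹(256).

-3

T(3) = 81 = (−3)^4 = T(−3) (since 4 is even), with 3 ≠ −3. So T is not injective, hence not bijective.
For the follow-up, such an x exists: taking x = −3 ∈ ℝ gives T(−3) = 81 = T(3) with −3 ≠ 3.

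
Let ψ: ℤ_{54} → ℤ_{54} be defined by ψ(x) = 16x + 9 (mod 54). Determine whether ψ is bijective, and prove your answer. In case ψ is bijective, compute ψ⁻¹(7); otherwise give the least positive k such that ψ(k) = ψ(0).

Recall that ψ is injective if ψ(s) = ψ(t) implies s = t.
We have gcd(16, 54) = 2 > 1. Taking s = 0 and t = 27: ψ(0) = 9 and ψ(27) = 16·27 + 9 = 441 ≡ 9 (mod 54).
So ψ(0) = ψ(27) while 0 ≠ 27, so ψ is not injective, hence not bijective.
Since ψ is not bijective, we find the least positive k with ψ(k) = ψ(0): this means 16k ≡ 0 (mod 54), i.e. 54 ∣ 16k. Since gcd(16, 54) = 2, dividing through by 2 this holds exactly when 27 ∣ 8k, and as gcd(8, 27) = 1, exactly when 27 ∣ k.
The smallest positive such k is 27.

27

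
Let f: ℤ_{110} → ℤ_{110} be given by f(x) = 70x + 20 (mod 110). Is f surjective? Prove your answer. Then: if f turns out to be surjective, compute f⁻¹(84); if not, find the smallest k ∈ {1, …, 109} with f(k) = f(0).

Since gcd(70, 110) = 10, we have 70x ≡ 0 (mod 10) for all x, so f(x) ≡ 0 (mod 10).
But 1 ≢ 0 (mod 10), so 1 ∈ ℤ_{110} has no preimage. Thus f is not surjective.
Since f is not surjective, we find the least positive k with f(k) = f(0): this means 70k ≡ 0 (mod 110), i.e. 110 ∣ 70k. Since gcd(70, 110) = 10, dividing through by 10 this holds exactly when 11 ∣ 7k, and as gcd(7, 11) = 1, exactly when 11 ∣ k.
The smallest positive such k is 11.

11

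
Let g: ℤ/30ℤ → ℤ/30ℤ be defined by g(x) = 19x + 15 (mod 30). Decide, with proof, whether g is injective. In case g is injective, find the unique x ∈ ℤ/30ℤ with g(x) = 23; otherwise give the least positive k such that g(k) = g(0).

2

Recall that injectivity means: for all u, v in the domain, g(u) = g(v) implies u = v.
Suppose g(u) = g(v) in ℤ/30ℤ. Then 19u + 15 ≡ 19v + 15 (mod 30), thus 19(u − v) ≡ 0 (mod 30).
Since gcd(19, 30) = 1, 19 is invertible modulo 30, hence u − v ≡ 0 (mod 30), i.e. u = v.
Thus g is injective.
We now compute 19⁻¹ mod 30 explicitly. Euclid's algorithm: 30 = 1·19 + 11, 19 = 1·11 + 8, 11 = 1·8 + 3, 8 = 2·3 + 2, 3 = 1·2 + 1; back-substituting gives 1 = 19·19 − 12·30, so 19⁻¹ ≡ 19 (mod 30).
Since g is injective, we compute g⁻¹(23): solve 19x + 15 ≡ 23 (mod 30), i.e. 19x ≡ 8 (mod 30).
Multiplying by 19⁻¹ = 19 gives x ≡ 19·8 = 152 = 5·30 + 2 ≡ 2 (mod 30).
Check: g(2) = 19·2 + 15 = 53 = 1·30 + 23 ≡ 23 (mod 30).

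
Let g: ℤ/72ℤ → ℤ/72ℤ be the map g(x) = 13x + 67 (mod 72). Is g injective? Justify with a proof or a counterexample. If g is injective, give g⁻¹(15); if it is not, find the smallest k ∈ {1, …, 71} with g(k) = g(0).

68

By definition, g is injective when g(s) = g(t) forces s = t.
If g(s) = g(t), then 13s ≡ 13t (mod 72). Because gcd(13, 72) = 1, we may cancel 13 to get s ≡ t (mod 72).
Thus g is injective.
We now compute 13⁻¹ mod 72 explicitly. Euclid's algorithm: 72 = 5·13 + 7, 13 = 1·7 + 6, 7 = 1·6 + 1; back-substituting gives 1 = 61·13 − 11·72, so 13⁻¹ ≡ 61 (mod 72).
Since g is injective, we compute g⁻¹(15): solve 13x + 67 ≡ 15 (mod 72), i.e. 13x ≡ 20 (mod 72).
Multiplying by 13⁻¹ = 61 gives x ≡ 61·20 = 1220 = 16·72 + 68 ≡ 68 (mod 72).
Check: g(68) = 13·68 + 67 = 951 = 13·72 + 15 ≡ 15 (mod 72).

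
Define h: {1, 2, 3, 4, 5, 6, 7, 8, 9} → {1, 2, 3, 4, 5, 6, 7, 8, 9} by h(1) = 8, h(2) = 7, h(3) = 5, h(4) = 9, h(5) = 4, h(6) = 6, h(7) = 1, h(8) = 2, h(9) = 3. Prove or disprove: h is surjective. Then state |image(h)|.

9

Every element of the codomain has a preimage: 1 = h(7), 2 = h(8), 3 = h(9), 4 = h(5), 5 = h(3), 6 = h(6), 7 = h(2), 8 = h(1), 9 = h(4).
So h is surjective.
The image of h is {1, 2, 3, 4, 5, 6, 7, 8, 9}, which has 9 elements.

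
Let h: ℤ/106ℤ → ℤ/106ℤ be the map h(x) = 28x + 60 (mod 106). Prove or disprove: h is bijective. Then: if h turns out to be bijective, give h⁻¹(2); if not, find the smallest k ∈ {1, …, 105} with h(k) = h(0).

We have gcd(28, 106) = 2 > 1. Taking a = 0 and b = 53: h(0) = 60 and h(53) = 28·53 + 60 = 1544 ≡ 60 (mod 106).
So h(0) = h(53) while 0 ≠ 53, thus h is not injective, hence not bijective.
Since h is not bijective, we find the least positive k with h(k) = h(0): this means 28k ≡ 0 (mod 106), i.e. 106 ∣ 28k. Since gcd(28, 106) = 2, dividing through by 2 this holds exactly when 53 ∣ 14k, and as gcd(14, 53) = 1, exactly when 53 ∣ k.
The smallest positive such k is 53.

53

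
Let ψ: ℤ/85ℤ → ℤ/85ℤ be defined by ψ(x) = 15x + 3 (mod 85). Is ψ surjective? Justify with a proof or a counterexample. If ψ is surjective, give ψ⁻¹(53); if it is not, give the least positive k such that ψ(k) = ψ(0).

17

By definition, ψ is surjective if every y in the codomain equals ψ(x) for some x in the domain.
Since gcd(15, 85) = 5, we have 15x ≡ 0 (mod 5) for all x, so ψ(x) ≡ 3 (mod 5).
But 0 ≢ 3 (mod 5), so 0 ∈ ℤ/85ℤ has no preimage. Therefore ψ is not surjective.
Since ψ is not surjective, we find the least positive k with ψ(k) = ψ(0): this means 15k ≡ 0 (mod 85), i.e. 85 ∣ 15k. Since gcd(15, 85) = 5, dividing through by 5 this holds exactly when 17 ∣ 3k, and as gcd(3, 17) = 1, exactly when 17 ∣ k.
The smallest positive such k is 17.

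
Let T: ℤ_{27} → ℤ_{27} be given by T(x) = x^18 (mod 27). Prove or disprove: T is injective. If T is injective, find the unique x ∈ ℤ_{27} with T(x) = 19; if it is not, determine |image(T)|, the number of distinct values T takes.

T(1) = 1^18 = 1.
T(2): Repeated squaring mod 27: 2^1 ≡ 2, 2^2 ≡ 2² = 4, 2^4 ≡ 4² = 16, 2^8 ≡ 16² = 256 ≡ 13, 2^16 ≡ 13² = 169 ≡ 7. Since 18 = 16 + 2, 2^18 ≡ 7·4: 7·4 = 28 ≡ 1. So 2^18 ≡ 1 (mod 27).
So T(1) = T(2) = 1 while 1 ≠ 2, so T is not injective.
Since T is not injective, we determine |image(T)|. Computing x^18 mod 27 for each x (by repeated squaring, reducing mod 27 at every step), the values T(0), T(1), …, T(26) are: 0, 1, 1, 0, 1, 1, 0, 1, 1, 0, 1, 1, 0, 1, 1, 0, 1, 1, 0, 1, 1, 0, 1, 1, 0, 1, 1.
The distinct values are {0, 1}; there are 2 of them.

2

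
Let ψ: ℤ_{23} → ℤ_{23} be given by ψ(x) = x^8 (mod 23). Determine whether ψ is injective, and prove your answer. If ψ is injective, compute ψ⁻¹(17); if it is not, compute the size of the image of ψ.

12

ψ(11): Repeated squaring mod 23: 11^1 ≡ 11, 11^2 ≡ 11² = 121 ≡ 6, 11^4 ≡ 6² = 36 ≡ 13, 11^8 ≡ 13² = 169 ≡ 8. So 11^8 ≡ 8 (mod 23).
ψ(12): Repeated squaring mod 23: 12^1 ≡ 12, 12^2 ≡ 12² = 144 ≡ 6, 12^4 ≡ 6² = 36 ≡ 13, 12^8 ≡ 13² = 169 ≡ 8. So 12^8 ≡ 8 (mod 23).
So ψ(11) = ψ(12) = 8 while 11 ≠ 12, hence ψ is not injective.
Since ψ is not injective, we determine |image(ψ)|. Computing x^8 mod 23 for each x (by repeated squaring, reducing mod 23 at every step), the values ψ(0), ψ(1), …, ψ(22) are: 0, 1, 3, 6, 9, 16, 18, 12, 4, 13, 2, 8, 8, 2, 13, 4, 12, 18, 16, 9, 6, 3, 1.
The distinct values are {0, 1, 2, 3, 4, 6, 8, 9, 12, 13, 16, 18}; there are 12 of them.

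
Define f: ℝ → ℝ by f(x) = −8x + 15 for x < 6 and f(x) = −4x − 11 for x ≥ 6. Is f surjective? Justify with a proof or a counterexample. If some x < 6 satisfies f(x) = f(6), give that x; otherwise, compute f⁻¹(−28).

Both pieces are strictly decreasing (slopes −8 and −4), so each is injective on its own interval.
The left piece maps (−∞, 6) onto (−33, ∞); the right piece maps [6, ∞) onto (−∞, −35].
The union (−33, ∞) ∪ (−∞, −35] omits the interval between −33 and −35; in particular −33 has no preimage. So f is not surjective.
Because the two images are disjoint, no x < 6 has f(x) = f(6), so we compute f⁻¹(−28): −28 lies in (−33, ∞), so solve −8x + 15 = −28: x = (−28 − 15)/(−8) = 43/8.

43/8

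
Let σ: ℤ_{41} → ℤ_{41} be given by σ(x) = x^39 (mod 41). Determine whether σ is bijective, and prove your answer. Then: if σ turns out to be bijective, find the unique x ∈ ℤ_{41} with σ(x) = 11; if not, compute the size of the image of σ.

Since 41 is prime, the nonzero elements of ℤ_{41} form a cyclic group of order 40.
As gcd(39, 40) = 1, raising to the 39th power is a bijection on this group: if x_1^39 ≡ x_2^39 then (x_1x_2^{−1})^39 = 1, and the only element of order dividing gcd(39, 40) = 1 is 1, so x_1 = x_2.
With σ(0) = 0 this makes σ injective on all of ℤ_{41}, hence bijective (finite equal-size domain and codomain). In particular σ is bijective.
Since σ is bijective, we find the preimage of 11. The inverse of x ↦ x^39 on (ℤ_{41})^× is x ↦ x^39, because 39·39 = 1521 = 38·40 + 1 ≡ 1 (mod 40) and x^{40} = 1 for x ≠ 0 (Fermat). So σ⁻¹(11) = 11^39 mod 41.
Repeated squaring mod 41: 11^1 ≡ 11, 11^2 ≡ 11² = 121 ≡ 39, 11^4 ≡ 39² = 1521 ≡ 4, 11^8 ≡ 4² = 16, 11^16 ≡ 16² = 256 ≡ 10, 11^32 ≡ 10² = 100 ≡ 18. Since 39 = 32 + 4 + 2 + 1, 11^39 ≡ 18·4·39·11: 18·4 = 72 ≡ 31, then 31·39 = 1209 ≡ 20, then 20·11 = 220 ≡ 15. So 11^39 ≡ 15 (mod 41).
Hence σ⁻¹(11) = 15.

15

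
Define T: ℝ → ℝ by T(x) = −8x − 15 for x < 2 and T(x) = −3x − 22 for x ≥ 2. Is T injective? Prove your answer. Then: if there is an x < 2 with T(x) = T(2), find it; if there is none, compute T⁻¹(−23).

13/8

Both pieces are strictly decreasing (slopes −8 and −3), so each is injective on its own interval.
The left piece maps (−∞, 2) onto (−31, ∞); the right piece maps [2, ∞) onto (−∞, −28].
These images overlap. In particular T(2) = −28 (right piece), and solving −8x − 15 = −28 on the left piece gives x = 13/8 < 2.
So T(13/8) = T(2) with 13/8 ≠ 2, and T is not injective. This x = 13/8 is the requested value below 2.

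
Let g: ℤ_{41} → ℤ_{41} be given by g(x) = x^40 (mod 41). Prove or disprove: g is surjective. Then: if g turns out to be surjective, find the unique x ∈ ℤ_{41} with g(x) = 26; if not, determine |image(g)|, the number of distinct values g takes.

2

g(1) = 1^40 = 1.
g(2): Repeated squaring mod 41: 2^1 ≡ 2, 2^2 ≡ 2² = 4, 2^4 ≡ 4² = 16, 2^8 ≡ 16² = 256 ≡ 10, 2^16 ≡ 10² = 100 ≡ 18, 2^32 ≡ 18² = 324 ≡ 37. Since 40 = 32 + 8, 2^40 ≡ 37·10: 37·10 = 370 ≡ 1. So 2^40 ≡ 1 (mod 41).
So g(1) = g(2) = 1 while 1 ≠ 2, therefore g is not injective.
A non-injective map from the 41-element set ℤ_{41} to itself takes at most 40 distinct values, so it cannot be surjective. So g is not surjective.
Since g is not surjective, we determine |image(g)|. Computing x^40 mod 41 for each x (by repeated squaring, reducing mod 41 at every step), the values g(0), g(1), …, g(40) are: 0, 1, 1, 1, 1, 1, 1, 1, 1, 1, 1, 1, 1, 1, 1, 1, 1, 1, 1, 1, 1, 1, 1, 1, 1, 1, 1, 1, 1, 1, 1, 1, 1, 1, 1, 1, 1, 1, 1, 1, 1.
The distinct values are {0, 1}; there are 2 of them.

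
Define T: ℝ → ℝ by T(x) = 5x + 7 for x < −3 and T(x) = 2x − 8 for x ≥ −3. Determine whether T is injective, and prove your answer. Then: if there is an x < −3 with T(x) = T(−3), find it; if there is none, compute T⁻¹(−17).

Both pieces are strictly increasing (slopes 5 and 2), so each is injective on its own interval.
The left piece maps (−∞, −3) onto (−∞, −8); the right piece maps [−3, ∞) onto [−14, ∞).
These images overlap. In particular T(−3) = −14 (right piece), and solving 5x + 7 = −14 on the left piece gives x = −21/5 < −3.
So T(−21/5) = T(−3) with −21/5 ≠ −3, and T is not injective. This x = −21/5 is the requested value below −3.

-21/5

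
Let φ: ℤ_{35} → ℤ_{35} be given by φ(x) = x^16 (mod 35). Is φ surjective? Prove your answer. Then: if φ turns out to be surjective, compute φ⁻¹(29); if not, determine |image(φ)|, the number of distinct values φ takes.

8

φ(3): Repeated squaring mod 35: 3^1 ≡ 3, 3^2 ≡ 3² = 9, 3^4 ≡ 9² = 81 ≡ 11, 3^8 ≡ 11² = 121 ≡ 16, 3^16 ≡ 16² = 256 ≡ 11. So 3^16 ≡ 11 (mod 35).
φ(4): Repeated squaring mod 35: 4^1 ≡ 4, 4^2 ≡ 4² = 16, 4^4 ≡ 16² = 256 ≡ 11, 4^8 ≡ 11² = 121 ≡ 16, 4^16 ≡ 16² = 256 ≡ 11. So 4^16 ≡ 11 (mod 35).
So φ(3) = φ(4) = 11 while 3 ≠ 4, hence φ is not injective.
A non-injective map from the 35-element set ℤ_{35} to itself takes at most 34 distinct values, so it cannot be surjective. So φ is not surjective.
Since φ is not surjective, we determine |image(φ)|. Computing x^16 mod 35 for each x (by repeated squaring, reducing mod 35 at every step), the values φ(0), φ(1), …, φ(34) are: 0, 1, 16, 11, 11, 30, 1, 21, 1, 16, 25, 11, 16, 1, 21, 15, 16, 11, 11, 16, 15, 21, 1, 16, 11, 25, 16, 1, 21, 1, 30, 11, 11, 16, 1.
The distinct values are {0, 1, 11, 15, 16, 21, 25, 30}; there are 8 of them.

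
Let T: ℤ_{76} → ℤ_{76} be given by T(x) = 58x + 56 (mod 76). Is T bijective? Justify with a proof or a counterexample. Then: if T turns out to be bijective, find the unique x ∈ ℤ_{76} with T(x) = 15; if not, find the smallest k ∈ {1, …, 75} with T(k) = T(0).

38

We have gcd(58, 76) = 2 > 1. Taking s = 0 and t = 38: T(0) = 56 and T(38) = 58·38 + 56 = 2260 ≡ 56 (mod 76).
So T(0) = T(38) while 0 ≠ 38, therefore T is not injective, hence not bijective.
Since T is not bijective, we find the least positive k with T(k) = T(0): this means 58k ≡ 0 (mod 76), i.e. 76 ∣ 58k. Since gcd(58, 76) = 2, dividing through by 2 this holds exactly when 38 ∣ 29k, and as gcd(29, 38) = 1, exactly when 38 ∣ k.
The smallest positive such k is 38.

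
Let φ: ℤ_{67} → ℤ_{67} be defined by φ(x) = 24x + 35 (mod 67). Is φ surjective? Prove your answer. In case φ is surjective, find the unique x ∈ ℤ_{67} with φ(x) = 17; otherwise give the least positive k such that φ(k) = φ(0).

Since gcd(24, 67) = 1, 24 is invertible modulo 67. Euclid's algorithm: 67 = 2·24 + 19, 24 = 1·19 + 5, 19 = 3·5 + 4, 5 = 1·4 + 1; back-substituting gives 1 = 14·24 − 5·67, so 24⁻¹ ≡ 14 (mod 67).
For any y ∈ ℤ_{67}, x = 14(y − 35) mod 67 satisfies φ(x) = 24·14(y − 35) + 35 ≡ y (since 24·14 ≡ 1 mod 67). So every y has a preimage.
Thus φ is surjective.
Since φ is surjective, we compute φ⁻¹(17): solve 24x + 35 ≡ 17 (mod 67), i.e. 24x ≡ 49 (mod 67).
Multiplying by 24⁻¹ = 14 gives x ≡ 14·49 = 686 = 10·67 + 16 ≡ 16 (mod 67).
Check: φ(16) = 24·16 + 35 = 419 = 6·67 + 17 ≡ 17 (mod 67).

16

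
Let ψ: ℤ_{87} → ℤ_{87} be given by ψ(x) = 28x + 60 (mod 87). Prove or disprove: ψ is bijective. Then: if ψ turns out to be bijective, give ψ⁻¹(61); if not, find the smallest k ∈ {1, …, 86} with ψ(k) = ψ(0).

By definition, injectivity means: for all s, t in the domain, ψ(s) = ψ(t) implies s = t.
Suppose ψ(s) = ψ(t) in ℤ_{87}. Then 28s + 60 ≡ 28t + 60 (mod 87), thus 28(s − t) ≡ 0 (mod 87).
Since gcd(28, 87) = 1, 28 is invertible modulo 87, therefore s − t ≡ 0 (mod 87), i.e. s = t.
We now compute 28⁻¹ mod 87 explicitly. Euclid's algorithm: 87 = 3·28 + 3, 28 = 9·3 + 1; back-substituting gives 1 = 28·28 − 9·87, so 28⁻¹ ≡ 28 (mod 87).
Then y ↦ 28(y − 60) is a two-sided inverse to ψ, so every y ∈ ℤ_{87} has a preimage.
So ψ is bijective.
Since ψ is bijective, we compute ψ⁻¹(61): solve 28x + 60 ≡ 61 (mod 87), i.e. 28x ≡ 1 (mod 87).
Multiplying by 28⁻¹ = 28 gives x ≡ 28·1 = 28 ≡ 28 (mod 87).
Check: ψ(28) = 28·28 + 60 = 844 = 9·87 + 61 ≡ 61 (mod 87).

28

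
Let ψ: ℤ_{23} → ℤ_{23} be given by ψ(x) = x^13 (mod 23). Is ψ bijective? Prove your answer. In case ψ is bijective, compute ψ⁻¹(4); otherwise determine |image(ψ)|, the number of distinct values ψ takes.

Since 23 is prime, the nonzero elements of ℤ_{23} form a cyclic group of order 22.
As gcd(13, 22) = 1, raising to the 13th power is a bijection on this group: if u^13 ≡ v^13 then (uv^{−1})^13 = 1, and the only element of order dividing gcd(13, 22) = 1 is 1, so u = v.
With ψ(0) = 0 this makes ψ injective on all of ℤ_{23}, hence bijective (finite equal-size domain and codomain). In particular ψ is bijective.
Since ψ is bijective, we find the preimage of 4. The inverse of x ↦ x^13 on (ℤ_{23})^× is x ↦ x^17, because 13·17 = 221 = 10·22 + 1 ≡ 1 (mod 22) and x^{22} = 1 for x ≠ 0 (Fermat). So ψ⁻¹(4) = 4^17 mod 23.
Repeated squaring mod 23: 4^1 ≡ 4, 4^2 ≡ 4² = 16, 4^4 ≡ 16² = 256 ≡ 3, 4^8 ≡ 3² = 9, 4^16 ≡ 9² = 81 ≡ 12. Since 17 = 16 + 1, 4^17 ≡ 12·4: 12·4 = 48 ≡ 2. So 4^17 ≡ 2 (mod 23).
Hence ψ⁻¹(4) = 2.

2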